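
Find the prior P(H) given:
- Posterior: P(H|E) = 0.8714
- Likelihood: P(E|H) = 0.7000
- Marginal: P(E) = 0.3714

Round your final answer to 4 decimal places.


From Bayes' theorem: P(H|E) = P(E|H) × P(H) / P(E)

Rearranging for P(H):
P(H) = P(H|E) × P(E) / P(E|H)
     = 0.8714 × 0.3714 / 0.7000
     = 0.32363796 / 0.7000
     = 0.4623


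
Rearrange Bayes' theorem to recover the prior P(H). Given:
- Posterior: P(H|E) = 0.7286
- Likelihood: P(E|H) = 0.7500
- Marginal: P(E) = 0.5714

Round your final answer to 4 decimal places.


From Bayes' theorem: P(H|E) = P(E|H) × P(H) / P(E)

Rearranging for P(H):
P(H) = P(H|E) × P(E) / P(E|H)
     = 0.7286 × 0.5714 / 0.7500
     = 0.41632204 / 0.7500
     = 0.5551


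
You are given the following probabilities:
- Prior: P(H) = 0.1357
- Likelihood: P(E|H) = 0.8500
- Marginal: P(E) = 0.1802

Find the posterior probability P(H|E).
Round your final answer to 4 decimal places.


Using Bayes' theorem:

P(H|E) = P(E|H) × P(H) / P(E)
       = 0.8500 × 0.1357 / 0.1802
       = 0.11534500 / 0.1802
       = 0.6401

The evidence strengthens our belief in H.
Prior: 0.1357 → Posterior: 0.6401


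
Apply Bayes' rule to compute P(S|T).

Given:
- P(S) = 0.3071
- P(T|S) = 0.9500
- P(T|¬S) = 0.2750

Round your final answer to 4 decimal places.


Bayes' theorem: P(S|T) = P(T|S) × P(S) / P(T)

Step 1: Calculate P(T) using law of total probability
P(T) = P(T|S)P(S) + P(T|¬S)P(¬S)
     = 0.9500 × 0.3071 + 0.2750 × 0.6929
     = 0.29174500 + 0.19054750
     = 0.48229250

Step 2: Apply Bayes' theorem
P(S|T) = P(T|S) × P(S) / P(T)
       = 0.29174500 / 0.48229250
       = 0.6049


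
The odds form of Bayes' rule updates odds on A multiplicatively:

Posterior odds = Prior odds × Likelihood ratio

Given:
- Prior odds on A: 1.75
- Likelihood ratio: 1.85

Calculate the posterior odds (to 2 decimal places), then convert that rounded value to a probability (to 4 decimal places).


Step 1: Calculate posterior odds
Posterior odds = Prior odds × LR
               = 1.75 × 1.85
               = 3.24

Step 2: Convert to probability
P(A|E) = Posterior odds / (1 + Posterior odds)
       = 3.24 / (1 + 3.24)
       = 3.24 / 4.24
       = 0.7642

The evidence increased P(A) from 0.6364 to 0.7642.


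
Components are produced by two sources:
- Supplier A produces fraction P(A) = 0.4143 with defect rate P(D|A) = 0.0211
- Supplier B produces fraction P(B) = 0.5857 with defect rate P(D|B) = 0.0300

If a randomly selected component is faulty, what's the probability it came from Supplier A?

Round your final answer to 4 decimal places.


Let A = from Supplier A, D = faulty

Given:
- P(A) = 0.4143, P(B) = 0.5857
- P(D|A) = 0.0211, P(D|B) = 0.0300

Step 1: Find P(D)
P(D) = P(D|A)P(A) + P(D|B)P(B)
     = 0.0211 × 0.4143 + 0.0300 × 0.5857
     = 0.00874173 + 0.01757100
     = 0.02631273

Step 2: Apply Bayes' theorem
P(A|D) = P(D|A)P(A) / P(D)
       = 0.00874173 / 0.02631273
       = 0.3322


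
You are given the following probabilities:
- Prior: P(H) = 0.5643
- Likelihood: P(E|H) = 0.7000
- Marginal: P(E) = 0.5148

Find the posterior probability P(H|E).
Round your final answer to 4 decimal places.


Using Bayes' theorem:

P(H|E) = P(E|H) × P(H) / P(E)
       = 0.7000 × 0.5643 / 0.5148
       = 0.39501000 / 0.5148
       = 0.7673

The evidence strengthens our belief in H.
Prior: 0.5643 → Posterior: 0.7673


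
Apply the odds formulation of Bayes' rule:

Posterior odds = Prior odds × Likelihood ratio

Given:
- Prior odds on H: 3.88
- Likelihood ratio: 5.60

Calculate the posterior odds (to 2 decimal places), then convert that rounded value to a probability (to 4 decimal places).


Step 1: Calculate posterior odds
Posterior odds = Prior odds × LR
               = 3.88 × 5.60
               = 21.73

Step 2: Convert to probability
P(H|E) = Posterior odds / (1 + Posterior odds)
       = 21.73 / (1 + 21.73)
       = 21.73 / 22.73
       = 0.9560

The evidence increased P(H) from 0.7951 to 0.9560.


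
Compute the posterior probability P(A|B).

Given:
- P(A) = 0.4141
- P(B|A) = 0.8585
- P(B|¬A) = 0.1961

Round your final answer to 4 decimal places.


Bayes' theorem: P(A|B) = P(B|A) × P(A) / P(B)

Step 1: Calculate P(B) using law of total probability
P(B) = P(B|A)P(A) + P(B|¬A)P(¬A)
     = 0.8585 × 0.4141 + 0.1961 × 0.5859
     = 0.35550485 + 0.11489499
     = 0.47039984

Step 2: Apply Bayes' theorem
P(A|B) = P(B|A) × P(A) / P(B)
       = 0.35550485 / 0.47039984
       = 0.7558


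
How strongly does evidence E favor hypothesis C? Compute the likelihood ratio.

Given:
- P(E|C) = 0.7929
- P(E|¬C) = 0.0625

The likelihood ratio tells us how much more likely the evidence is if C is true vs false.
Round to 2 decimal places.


Likelihood Ratio (LR) = P(E|C) / P(E|¬C)

LR = 0.7929 / 0.0625
   = 12.69

The evidence is 12.69 times more likely if C is true than if C is false.
Since LR > 1, the evidence supports C over ¬C.


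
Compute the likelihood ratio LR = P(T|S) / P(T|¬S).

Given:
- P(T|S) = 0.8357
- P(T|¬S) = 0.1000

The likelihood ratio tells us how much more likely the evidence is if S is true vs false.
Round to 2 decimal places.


Likelihood Ratio (LR) = P(T|S) / P(T|¬S)

LR = 0.8357 / 0.1000
   = 8.36

The evidence is 8.36 times more likely if S is true than if S is false.
Since LR > 1, the evidence supports S over ¬S.


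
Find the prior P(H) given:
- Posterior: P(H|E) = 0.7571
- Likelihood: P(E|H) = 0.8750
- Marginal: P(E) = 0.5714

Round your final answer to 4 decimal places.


From Bayes' theorem: P(H|E) = P(E|H) × P(H) / P(E)

Rearranging for P(H):
P(H) = P(H|E) × P(E) / P(E|H)
     = 0.7571 × 0.5714 / 0.8750
     = 0.43260694 / 0.8750
     = 0.4944


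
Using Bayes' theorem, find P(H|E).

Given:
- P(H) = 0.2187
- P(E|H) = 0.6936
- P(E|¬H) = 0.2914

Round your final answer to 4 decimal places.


Bayes' theorem: P(H|E) = P(E|H) × P(H) / P(E)

Step 1: Calculate P(E) using law of total probability
P(E) = P(E|H)P(H) + P(E|¬H)P(¬H)
     = 0.6936 × 0.2187 + 0.2914 × 0.7813
     = 0.15169032 + 0.22767082
     = 0.37936114

Step 2: Apply Bayes' theorem
P(H|E) = P(E|H) × P(H) / P(E)
       = 0.15169032 / 0.37936114
       = 0.3999


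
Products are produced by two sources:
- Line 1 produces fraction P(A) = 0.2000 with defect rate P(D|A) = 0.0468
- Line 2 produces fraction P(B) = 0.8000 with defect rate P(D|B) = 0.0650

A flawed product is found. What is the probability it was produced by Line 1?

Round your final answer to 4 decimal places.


Let A = from Line 1, D = flawed

Given:
- P(A) = 0.2000, P(B) = 0.8000
- P(D|A) = 0.0468, P(D|B) = 0.0650

Step 1: Find P(D)
P(D) = P(D|A)P(A) + P(D|B)P(B)
     = 0.0468 × 0.2000 + 0.0650 × 0.8000
     = 0.00936000 + 0.05200000
     = 0.06136000

Step 2: Apply Bayes' theorem
P(A|D) = P(D|A)P(A) / P(D)
       = 0.00936000 / 0.06136000
       = 0.1525


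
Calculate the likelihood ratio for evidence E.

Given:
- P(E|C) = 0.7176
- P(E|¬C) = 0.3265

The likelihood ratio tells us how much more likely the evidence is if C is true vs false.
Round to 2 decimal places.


Likelihood Ratio (LR) = P(E|C) / P(E|¬C)

LR = 0.7176 / 0.3265
   = 2.20

The evidence is 2.20 times more likely if C is true than if C is false.
Since LR > 1, the evidence supports C over ¬C.


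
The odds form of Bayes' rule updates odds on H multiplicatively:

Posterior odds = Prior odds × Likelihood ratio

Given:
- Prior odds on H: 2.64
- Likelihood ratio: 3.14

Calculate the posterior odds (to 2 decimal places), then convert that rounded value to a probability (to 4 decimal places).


Step 1: Calculate posterior odds
Posterior odds = Prior odds × LR
               = 2.64 × 3.14
               = 8.29

Step 2: Convert to probability
P(H|E) = Posterior odds / (1 + Posterior odds)
       = 8.29 / (1 + 8.29)
       = 8.29 / 9.29
       = 0.8924

The evidence increased P(H) from 0.7253 to 0.8924.


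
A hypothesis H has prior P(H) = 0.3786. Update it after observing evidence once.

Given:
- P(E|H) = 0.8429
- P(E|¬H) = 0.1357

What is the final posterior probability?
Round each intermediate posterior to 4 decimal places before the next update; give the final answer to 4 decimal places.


Sequential Bayesian updating:

Initial prior: P(H) = 0.3786

Update 1:
  P(E) = 0.8429 × 0.3786 + 0.1357 × 0.6214 = 0.31912194 + 0.08432398 = 0.40344592
  P(H|E) = 0.31912194 / 0.40344592 = 0.7910

Final posterior: 0.7910


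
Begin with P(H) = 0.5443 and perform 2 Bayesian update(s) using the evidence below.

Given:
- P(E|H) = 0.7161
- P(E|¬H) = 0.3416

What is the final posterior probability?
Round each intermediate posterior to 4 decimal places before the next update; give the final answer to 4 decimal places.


Sequential Bayesian updating:

Initial prior: P(H) = 0.5443

Update 1:
  P(E) = 0.7161 × 0.5443 + 0.3416 × 0.4557 = 0.38977323 + 0.15566712 = 0.54544035
  P(H|E) = 0.38977323 / 0.54544035 = 0.7146

Update 2:
  P(E) = 0.7161 × 0.7146 + 0.3416 × 0.2854 = 0.51172506 + 0.09749264 = 0.60921770
  P(H|E) = 0.51172506 / 0.60921770 = 0.8400

Final posterior: 0.8400


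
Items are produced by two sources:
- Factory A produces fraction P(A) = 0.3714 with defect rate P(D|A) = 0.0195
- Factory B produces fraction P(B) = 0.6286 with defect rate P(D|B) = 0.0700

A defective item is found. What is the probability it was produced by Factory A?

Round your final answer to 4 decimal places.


Let A = from Factory A, D = defective

Given:
- P(A) = 0.3714, P(B) = 0.6286
- P(D|A) = 0.0195, P(D|B) = 0.0700

Step 1: Find P(D)
P(D) = P(D|A)P(A) + P(D|B)P(B)
     = 0.0195 × 0.3714 + 0.0700 × 0.6286
     = 0.00724230 + 0.04400200
     = 0.05124430

Step 2: Apply Bayes' theorem
P(A|D) = P(D|A)P(A) / P(D)
       = 0.00724230 / 0.05124430
       = 0.1413


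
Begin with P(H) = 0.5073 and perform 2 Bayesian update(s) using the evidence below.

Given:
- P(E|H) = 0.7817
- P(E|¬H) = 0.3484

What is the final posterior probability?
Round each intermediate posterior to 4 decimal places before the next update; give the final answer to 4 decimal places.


Sequential Bayesian updating:

Initial prior: P(H) = 0.5073

Update 1:
  P(E) = 0.7817 × 0.5073 + 0.3484 × 0.4927 = 0.39655641 + 0.17165668 = 0.56821309
  P(H|E) = 0.39655641 / 0.56821309 = 0.6979

Update 2:
  P(E) = 0.7817 × 0.6979 + 0.3484 × 0.3021 = 0.54554843 + 0.10525164 = 0.65080007
  P(H|E) = 0.54554843 / 0.65080007 = 0.8383

Final posterior: 0.8383


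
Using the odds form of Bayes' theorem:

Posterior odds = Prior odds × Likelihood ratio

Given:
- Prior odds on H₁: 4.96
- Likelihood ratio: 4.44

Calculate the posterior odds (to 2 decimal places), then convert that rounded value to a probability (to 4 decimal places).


Step 1: Calculate posterior odds
Posterior odds = Prior odds × LR
               = 4.96 × 4.44
               = 22.02

Step 2: Convert to probability
P(H₁|E) = Posterior odds / (1 + Posterior odds)
       = 22.02 / (1 + 22.02)
       = 22.02 / 23.02
       = 0.9566

The evidence increased P(H₁) from 0.8322 to 0.9566.


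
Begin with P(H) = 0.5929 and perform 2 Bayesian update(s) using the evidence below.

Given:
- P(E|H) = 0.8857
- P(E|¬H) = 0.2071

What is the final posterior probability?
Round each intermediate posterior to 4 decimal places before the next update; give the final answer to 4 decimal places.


Sequential Bayesian updating:

Initial prior: P(H) = 0.5929

Update 1:
  P(E) = 0.8857 × 0.5929 + 0.2071 × 0.4071 = 0.52513153 + 0.08431041 = 0.60944194
  P(H|E) = 0.52513153 / 0.60944194 = 0.8617

Update 2:
  P(E) = 0.8857 × 0.8617 + 0.2071 × 0.1383 = 0.76320769 + 0.02864193 = 0.79184962
  P(H|E) = 0.76320769 / 0.79184962 = 0.9638

Final posterior: 0.9638


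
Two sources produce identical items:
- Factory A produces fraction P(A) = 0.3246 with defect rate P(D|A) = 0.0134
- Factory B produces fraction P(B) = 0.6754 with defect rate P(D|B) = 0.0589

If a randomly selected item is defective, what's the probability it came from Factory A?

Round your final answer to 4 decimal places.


Let A = from Factory A, D = defective

Given:
- P(A) = 0.3246, P(B) = 0.6754
- P(D|A) = 0.0134, P(D|B) = 0.0589

Step 1: Find P(D)
P(D) = P(D|A)P(A) + P(D|B)P(B)
     = 0.0134 × 0.3246 + 0.0589 × 0.6754
     = 0.00434964 + 0.03978106
     = 0.04413070

Step 2: Apply Bayes' theorem
P(A|D) = P(D|A)P(A) / P(D)
       = 0.00434964 / 0.04413070
       = 0.0986


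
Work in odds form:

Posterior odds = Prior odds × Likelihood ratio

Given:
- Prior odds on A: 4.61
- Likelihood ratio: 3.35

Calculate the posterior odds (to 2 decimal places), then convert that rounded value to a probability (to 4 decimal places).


Step 1: Calculate posterior odds
Posterior odds = Prior odds × LR
               = 4.61 × 3.35
               = 15.44

Step 2: Convert to probability
P(A|E) = Posterior odds / (1 + Posterior odds)
       = 15.44 / (1 + 15.44)
       = 15.44 / 16.44
       = 0.9392

The evidence increased P(A) from 0.8217 to 0.9392.


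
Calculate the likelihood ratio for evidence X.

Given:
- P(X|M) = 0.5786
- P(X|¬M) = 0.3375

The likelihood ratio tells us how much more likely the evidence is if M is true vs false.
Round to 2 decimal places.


Likelihood Ratio (LR) = P(X|M) / P(X|¬M)

LR = 0.5786 / 0.3375
   = 1.71

The evidence is 1.71 times more likely if M is true than if M is false.
Because LR exceeds 1, X is evidence for M.


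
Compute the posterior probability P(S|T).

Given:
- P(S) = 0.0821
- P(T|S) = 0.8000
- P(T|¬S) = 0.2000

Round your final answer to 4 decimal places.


Bayes' theorem: P(S|T) = P(T|S) × P(S) / P(T)

Step 1: Calculate P(T) using law of total probability
P(T) = P(T|S)P(S) + P(T|¬S)P(¬S)
     = 0.8000 × 0.0821 + 0.2000 × 0.9179
     = 0.06568000 + 0.18358000
     = 0.24926000

Step 2: Apply Bayes' theorem
P(S|T) = P(T|S) × P(S) / P(T)
       = 0.06568000 / 0.24926000
       = 0.2635


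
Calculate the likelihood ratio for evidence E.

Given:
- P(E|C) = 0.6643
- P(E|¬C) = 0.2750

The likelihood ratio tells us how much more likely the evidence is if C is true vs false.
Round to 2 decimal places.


Likelihood Ratio (LR) = P(E|C) / P(E|¬C)

LR = 0.6643 / 0.2750
   = 2.42

The evidence is 2.42 times more likely if C is true than if C is false.
Since LR > 1, the evidence supports C over ¬C.


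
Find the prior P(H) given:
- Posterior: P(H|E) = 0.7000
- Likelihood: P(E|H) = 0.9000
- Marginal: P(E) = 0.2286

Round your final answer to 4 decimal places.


From Bayes' theorem: P(H|E) = P(E|H) × P(H) / P(E)

Rearranging for P(H):
P(H) = P(H|E) × P(E) / P(E|H)
     = 0.7000 × 0.2286 / 0.9000
     = 0.16002000 / 0.9000
     = 0.1778


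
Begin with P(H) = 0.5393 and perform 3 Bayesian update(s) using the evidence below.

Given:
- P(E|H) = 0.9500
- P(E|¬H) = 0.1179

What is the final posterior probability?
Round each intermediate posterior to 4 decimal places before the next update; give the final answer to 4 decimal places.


Sequential Bayesian updating:

Initial prior: P(H) = 0.5393

Update 1:
  P(E) = 0.9500 × 0.5393 + 0.1179 × 0.4607 = 0.51233500 + 0.05431653 = 0.56665153
  P(H|E) = 0.51233500 / 0.56665153 = 0.9041

Update 2:
  P(E) = 0.9500 × 0.9041 + 0.1179 × 0.0959 = 0.85889500 + 0.01130661 = 0.87020161
  P(H|E) = 0.85889500 / 0.87020161 = 0.9870

Update 3:
  P(E) = 0.9500 × 0.9870 + 0.1179 × 0.0130 = 0.93765000 + 0.00153270 = 0.93918270
  P(H|E) = 0.93765000 / 0.93918270 = 0.9984

Final posterior: 0.9984


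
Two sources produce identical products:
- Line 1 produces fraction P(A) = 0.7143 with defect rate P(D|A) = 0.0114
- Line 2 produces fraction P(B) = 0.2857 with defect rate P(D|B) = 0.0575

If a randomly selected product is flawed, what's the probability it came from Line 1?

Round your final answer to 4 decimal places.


Let A = from Line 1, D = flawed

Given:
- P(A) = 0.7143, P(B) = 0.2857
- P(D|A) = 0.0114, P(D|B) = 0.0575

Step 1: Find P(D)
P(D) = P(D|A)P(A) + P(D|B)P(B)
     = 0.0114 × 0.7143 + 0.0575 × 0.2857
     = 0.00814302 + 0.01642775
     = 0.02457077

Step 2: Apply Bayes' theorem
P(A|D) = P(D|A)P(A) / P(D)
       = 0.00814302 / 0.02457077
       = 0.3314


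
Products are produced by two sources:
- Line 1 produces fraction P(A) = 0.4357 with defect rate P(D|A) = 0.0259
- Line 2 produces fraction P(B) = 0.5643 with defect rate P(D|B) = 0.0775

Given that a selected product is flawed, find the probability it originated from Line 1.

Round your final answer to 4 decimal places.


Let A = from Line 1, D = flawed

Given:
- P(A) = 0.4357, P(B) = 0.5643
- P(D|A) = 0.0259, P(D|B) = 0.0775

Step 1: Find P(D)
P(D) = P(D|A)P(A) + P(D|B)P(B)
     = 0.0259 × 0.4357 + 0.0775 × 0.5643
     = 0.01128463 + 0.04373325
     = 0.05501788

Step 2: Apply Bayes' theorem
P(A|D) = P(D|A)P(A) / P(D)
       = 0.01128463 / 0.05501788
       = 0.2051


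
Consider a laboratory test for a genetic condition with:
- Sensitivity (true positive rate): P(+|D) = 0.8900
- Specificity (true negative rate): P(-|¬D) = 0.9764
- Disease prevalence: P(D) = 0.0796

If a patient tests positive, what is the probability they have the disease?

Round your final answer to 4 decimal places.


Let D = has disease, + = positive test

Given:
- P(D) = 0.0796 (prevalence)
- P(+|D) = 0.8900 (sensitivity)
- P(-|¬D) = 0.9764 (specificity)
- P(+|¬D) = 0.0236 (false positive rate = 1 - specificity)

Step 1: Find P(+)
P(+) = P(+|D)P(D) + P(+|¬D)P(¬D)
     = 0.8900 × 0.0796 + 0.0236 × 0.9204
     = 0.07084400 + 0.02172144
     = 0.09256544

Step 2: Apply Bayes' theorem for P(D|+)
P(D|+) = P(+|D)P(D) / P(+)
       = 0.07084400 / 0.09256544
       = 0.7653


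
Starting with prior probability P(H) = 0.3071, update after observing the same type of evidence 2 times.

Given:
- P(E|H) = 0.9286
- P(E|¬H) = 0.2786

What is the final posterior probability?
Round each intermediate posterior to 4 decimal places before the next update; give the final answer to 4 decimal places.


Sequential Bayesian updating:

Initial prior: P(H) = 0.3071

Update 1:
  P(E) = 0.9286 × 0.3071 + 0.2786 × 0.6929 = 0.28517306 + 0.19304194 = 0.47821500
  P(H|E) = 0.28517306 / 0.47821500 = 0.5963

Update 2:
  P(E) = 0.9286 × 0.5963 + 0.2786 × 0.4037 = 0.55372418 + 0.11247082 = 0.66619500
  P(H|E) = 0.55372418 / 0.66619500 = 0.8312

Final posterior: 0.8312


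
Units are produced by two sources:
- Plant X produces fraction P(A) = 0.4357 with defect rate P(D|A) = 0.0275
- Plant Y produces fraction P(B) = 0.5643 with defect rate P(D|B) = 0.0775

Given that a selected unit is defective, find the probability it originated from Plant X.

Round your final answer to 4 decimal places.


Let A = from Plant X, D = defective

Given:
- P(A) = 0.4357, P(B) = 0.5643
- P(D|A) = 0.0275, P(D|B) = 0.0775

Step 1: Find P(D)
P(D) = P(D|A)P(A) + P(D|B)P(B)
     = 0.0275 × 0.4357 + 0.0775 × 0.5643
     = 0.01198175 + 0.04373325
     = 0.05571500

Step 2: Apply Bayes' theorem
P(A|D) = P(D|A)P(A) / P(D)
       = 0.01198175 / 0.05571500
       = 0.2151


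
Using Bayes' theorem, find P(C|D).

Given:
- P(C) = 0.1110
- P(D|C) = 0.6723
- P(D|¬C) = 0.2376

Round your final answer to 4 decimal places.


Bayes' theorem: P(C|D) = P(D|C) × P(C) / P(D)

Step 1: Calculate P(D) using law of total probability
P(D) = P(D|C)P(C) + P(D|¬C)P(¬C)
     = 0.6723 × 0.1110 + 0.2376 × 0.8890
     = 0.07462530 + 0.21122640
     = 0.28585170

Step 2: Apply Bayes' theorem
P(C|D) = P(D|C) × P(C) / P(D)
       = 0.07462530 / 0.28585170
       = 0.2611


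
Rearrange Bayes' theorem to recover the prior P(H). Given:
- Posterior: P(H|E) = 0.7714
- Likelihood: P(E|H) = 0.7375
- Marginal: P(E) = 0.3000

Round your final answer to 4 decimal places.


From Bayes' theorem: P(H|E) = P(E|H) × P(H) / P(E)

Rearranging for P(H):
P(H) = P(H|E) × P(E) / P(E|H)
     = 0.7714 × 0.3000 / 0.7375
     = 0.23142000 / 0.7375
     = 0.3138


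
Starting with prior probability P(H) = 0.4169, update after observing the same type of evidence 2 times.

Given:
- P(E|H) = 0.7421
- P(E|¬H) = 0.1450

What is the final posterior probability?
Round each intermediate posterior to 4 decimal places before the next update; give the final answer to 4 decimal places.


Sequential Bayesian updating:

Initial prior: P(H) = 0.4169

Update 1:
  P(E) = 0.7421 × 0.4169 + 0.1450 × 0.5831 = 0.30938149 + 0.08454950 = 0.39393099
  P(H|E) = 0.30938149 / 0.39393099 = 0.7854

Update 2:
  P(E) = 0.7421 × 0.7854 + 0.1450 × 0.2146 = 0.58284534 + 0.03111700 = 0.61396234
  P(H|E) = 0.58284534 / 0.61396234 = 0.9493

Final posterior: 0.9493


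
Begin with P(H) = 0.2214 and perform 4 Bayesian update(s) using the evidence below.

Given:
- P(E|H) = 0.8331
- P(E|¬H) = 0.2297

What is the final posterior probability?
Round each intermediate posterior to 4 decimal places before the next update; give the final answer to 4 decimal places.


Sequential Bayesian updating:

Initial prior: P(H) = 0.2214

Update 1:
  P(E) = 0.8331 × 0.2214 + 0.2297 × 0.7786 = 0.18444834 + 0.17884442 = 0.36329276
  P(H|E) = 0.18444834 / 0.36329276 = 0.5077

Update 2:
  P(E) = 0.8331 × 0.5077 + 0.2297 × 0.4923 = 0.42296487 + 0.11308131 = 0.53604618
  P(H|E) = 0.42296487 / 0.53604618 = 0.7890

Update 3:
  P(E) = 0.8331 × 0.7890 + 0.2297 × 0.2110 = 0.65731590 + 0.04846670 = 0.70578260
  P(H|E) = 0.65731590 / 0.70578260 = 0.9313

Update 4:
  P(E) = 0.8331 × 0.9313 + 0.2297 × 0.0687 = 0.77586603 + 0.01578039 = 0.79164642
  P(H|E) = 0.77586603 / 0.79164642 = 0.9801

Final posterior: 0.9801


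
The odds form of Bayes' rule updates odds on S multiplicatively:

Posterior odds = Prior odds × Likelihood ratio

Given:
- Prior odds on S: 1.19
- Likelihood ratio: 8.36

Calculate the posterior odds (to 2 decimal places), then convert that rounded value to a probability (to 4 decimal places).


Step 1: Calculate posterior odds
Posterior odds = Prior odds × LR
               = 1.19 × 8.36
               = 9.95

Step 2: Convert to probability
P(S|E) = Posterior odds / (1 + Posterior odds)
       = 9.95 / (1 + 9.95)
       = 9.95 / 10.95
       = 0.9087

The evidence increased P(S) from 0.5434 to 0.9087.


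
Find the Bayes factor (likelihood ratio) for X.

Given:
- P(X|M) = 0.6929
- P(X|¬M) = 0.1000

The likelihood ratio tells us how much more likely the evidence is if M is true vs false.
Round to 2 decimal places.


Likelihood Ratio (LR) = P(X|M) / P(X|¬M)

LR = 0.6929 / 0.1000
   = 6.93

The evidence is 6.93 times more likely if M is true than if M is false.
LR > 1, so observing X raises the odds in favor of M.


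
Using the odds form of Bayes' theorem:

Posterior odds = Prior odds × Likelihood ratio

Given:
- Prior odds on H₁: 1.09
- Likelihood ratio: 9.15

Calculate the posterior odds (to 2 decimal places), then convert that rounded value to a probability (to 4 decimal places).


Step 1: Calculate posterior odds
Posterior odds = Prior odds × LR
               = 1.09 × 9.15
               = 9.97

Step 2: Convert to probability
P(H₁|E) = Posterior odds / (1 + Posterior odds)
       = 9.97 / (1 + 9.97)
       = 9.97 / 10.97
       = 0.9088

The evidence increased P(H₁) from 0.5215 to 0.9088.


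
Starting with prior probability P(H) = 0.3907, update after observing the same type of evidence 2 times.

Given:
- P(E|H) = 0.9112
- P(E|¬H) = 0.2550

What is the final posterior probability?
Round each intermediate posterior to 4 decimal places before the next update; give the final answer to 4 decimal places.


Sequential Bayesian updating:

Initial prior: P(H) = 0.3907

Update 1:
  P(E) = 0.9112 × 0.3907 + 0.2550 × 0.6093 = 0.35600584 + 0.15537150 = 0.51137734
  P(H|E) = 0.35600584 / 0.51137734 = 0.6962

Update 2:
  P(E) = 0.9112 × 0.6962 + 0.2550 × 0.3038 = 0.63437744 + 0.07746900 = 0.71184644
  P(H|E) = 0.63437744 / 0.71184644 = 0.8912

Final posterior: 0.8912


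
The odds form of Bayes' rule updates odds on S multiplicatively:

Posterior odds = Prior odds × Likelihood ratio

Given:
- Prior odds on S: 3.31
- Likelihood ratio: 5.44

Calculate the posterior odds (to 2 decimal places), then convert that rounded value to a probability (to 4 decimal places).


Step 1: Calculate posterior odds
Posterior odds = Prior odds × LR
               = 3.31 × 5.44
               = 18.01

Step 2: Convert to probability
P(S|E) = Posterior odds / (1 + Posterior odds)
       = 18.01 / (1 + 18.01)
       = 18.01 / 19.01
       = 0.9474

The evidence increased P(S) from 0.7680 to 0.9474.


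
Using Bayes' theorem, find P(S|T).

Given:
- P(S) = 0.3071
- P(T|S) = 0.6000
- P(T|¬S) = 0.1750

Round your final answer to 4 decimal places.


Bayes' theorem: P(S|T) = P(T|S) × P(S) / P(T)

Step 1: Calculate P(T) using law of total probability
P(T) = P(T|S)P(S) + P(T|¬S)P(¬S)
     = 0.6000 × 0.3071 + 0.1750 × 0.6929
     = 0.18426000 + 0.12125750
     = 0.30551750

Step 2: Apply Bayes' theorem
P(S|T) = P(T|S) × P(S) / P(T)
       = 0.18426000 / 0.30551750
       = 0.6031


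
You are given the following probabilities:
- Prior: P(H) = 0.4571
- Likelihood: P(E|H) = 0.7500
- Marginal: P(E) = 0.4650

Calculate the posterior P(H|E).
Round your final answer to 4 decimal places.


Using Bayes' theorem:

P(H|E) = P(E|H) × P(H) / P(E)
       = 0.7500 × 0.4571 / 0.4650
       = 0.34282500 / 0.4650
       = 0.7373

The evidence strengthens our belief in H.
Prior: 0.4571 → Posterior: 0.7373


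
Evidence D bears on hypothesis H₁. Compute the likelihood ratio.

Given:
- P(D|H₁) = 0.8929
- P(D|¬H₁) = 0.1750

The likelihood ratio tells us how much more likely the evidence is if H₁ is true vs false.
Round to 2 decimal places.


Likelihood Ratio (LR) = P(D|H₁) / P(D|¬H₁)

LR = 0.8929 / 0.1750
   = 5.10

The evidence is 5.10 times more likely if H₁ is true than if H₁ is false.
Because LR exceeds 1, D is evidence for H₁.


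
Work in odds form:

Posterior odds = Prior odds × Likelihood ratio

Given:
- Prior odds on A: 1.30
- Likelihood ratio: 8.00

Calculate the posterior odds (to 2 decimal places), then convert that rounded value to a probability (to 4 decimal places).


Step 1: Calculate posterior odds
Posterior odds = Prior odds × LR
               = 1.30 × 8.00
               = 10.40

Step 2: Convert to probability
P(A|E) = Posterior odds / (1 + Posterior odds)
       = 10.40 / (1 + 10.40)
       = 10.40 / 11.40
       = 0.9123

The evidence increased P(A) from 0.5652 to 0.9123.


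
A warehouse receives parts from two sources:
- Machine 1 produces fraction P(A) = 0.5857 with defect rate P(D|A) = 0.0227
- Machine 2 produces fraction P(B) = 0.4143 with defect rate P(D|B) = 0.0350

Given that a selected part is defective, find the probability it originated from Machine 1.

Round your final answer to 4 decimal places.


Let A = from Machine 1, D = defective

Given:
- P(A) = 0.5857, P(B) = 0.4143
- P(D|A) = 0.0227, P(D|B) = 0.0350

Step 1: Find P(D)
P(D) = P(D|A)P(A) + P(D|B)P(B)
     = 0.0227 × 0.5857 + 0.0350 × 0.4143
     = 0.01329539 + 0.01450050
     = 0.02779589

Step 2: Apply Bayes' theorem
P(A|D) = P(D|A)P(A) / P(D)
       = 0.01329539 / 0.02779589
       = 0.4783


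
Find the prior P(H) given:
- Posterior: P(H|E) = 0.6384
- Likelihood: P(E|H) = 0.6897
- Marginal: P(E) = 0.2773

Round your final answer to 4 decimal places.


From Bayes' theorem: P(H|E) = P(E|H) × P(H) / P(E)

Rearranging for P(H):
P(H) = P(H|E) × P(E) / P(E|H)
     = 0.6384 × 0.2773 / 0.6897
     = 0.17702832 / 0.6897
     = 0.2567


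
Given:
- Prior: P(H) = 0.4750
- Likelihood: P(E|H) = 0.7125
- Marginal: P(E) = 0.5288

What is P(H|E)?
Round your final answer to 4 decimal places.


Using Bayes' theorem:

P(H|E) = P(E|H) × P(H) / P(E)
       = 0.7125 × 0.4750 / 0.5288
       = 0.33843750 / 0.5288
       = 0.6400

The evidence strengthens our belief in H.
Prior: 0.4750 → Posterior: 0.6400


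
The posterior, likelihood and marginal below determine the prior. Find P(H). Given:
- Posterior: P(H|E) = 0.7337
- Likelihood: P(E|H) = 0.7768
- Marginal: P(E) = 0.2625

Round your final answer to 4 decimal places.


From Bayes' theorem: P(H|E) = P(E|H) × P(H) / P(E)

Rearranging for P(H):
P(H) = P(H|E) × P(E) / P(E|H)
     = 0.7337 × 0.2625 / 0.7768
     = 0.19259625 / 0.7768
     = 0.2479


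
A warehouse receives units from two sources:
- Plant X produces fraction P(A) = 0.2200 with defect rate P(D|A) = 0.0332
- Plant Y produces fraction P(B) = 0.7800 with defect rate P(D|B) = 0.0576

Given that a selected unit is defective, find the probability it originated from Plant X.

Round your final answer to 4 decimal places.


Let A = from Plant X, D = defective

Given:
- P(A) = 0.2200, P(B) = 0.7800
- P(D|A) = 0.0332, P(D|B) = 0.0576

Step 1: Find P(D)
P(D) = P(D|A)P(A) + P(D|B)P(B)
     = 0.0332 × 0.2200 + 0.0576 × 0.7800
     = 0.00730400 + 0.04492800
     = 0.05223200

Step 2: Apply Bayes' theorem
P(A|D) = P(D|A)P(A) / P(D)
       = 0.00730400 / 0.05223200
       = 0.1398


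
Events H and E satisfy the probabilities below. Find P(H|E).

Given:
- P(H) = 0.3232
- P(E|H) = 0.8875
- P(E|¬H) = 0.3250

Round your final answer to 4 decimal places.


Bayes' theorem: P(H|E) = P(E|H) × P(H) / P(E)

Step 1: Calculate P(E) using law of total probability
P(E) = P(E|H)P(H) + P(E|¬H)P(¬H)
     = 0.8875 × 0.3232 + 0.3250 × 0.6768
     = 0.28684000 + 0.21996000
     = 0.50680000

Step 2: Apply Bayes' theorem
P(H|E) = P(E|H) × P(H) / P(E)
       = 0.28684000 / 0.50680000
       = 0.5660


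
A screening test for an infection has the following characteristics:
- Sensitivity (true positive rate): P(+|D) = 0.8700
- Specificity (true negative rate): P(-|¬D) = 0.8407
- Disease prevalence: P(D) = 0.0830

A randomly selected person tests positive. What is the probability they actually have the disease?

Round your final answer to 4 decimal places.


Let D = has disease, + = positive test

Given:
- P(D) = 0.0830 (prevalence)
- P(+|D) = 0.8700 (sensitivity)
- P(-|¬D) = 0.8407 (specificity)
- P(+|¬D) = 0.1593 (false positive rate = 1 - specificity)

Step 1: Find P(+)
P(+) = P(+|D)P(D) + P(+|¬D)P(¬D)
     = 0.8700 × 0.0830 + 0.1593 × 0.9170
     = 0.07221000 + 0.14607810
     = 0.21828810

Step 2: Apply Bayes' theorem for P(D|+)
P(D|+) = P(+|D)P(D) / P(+)
       = 0.07221000 / 0.21828810
       = 0.3308


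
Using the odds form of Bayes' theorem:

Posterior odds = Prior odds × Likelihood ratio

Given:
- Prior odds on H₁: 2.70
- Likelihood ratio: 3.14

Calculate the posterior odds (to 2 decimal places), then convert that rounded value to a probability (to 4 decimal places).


Step 1: Calculate posterior odds
Posterior odds = Prior odds × LR
               = 2.70 × 3.14
               = 8.48

Step 2: Convert to probability
P(H₁|E) = Posterior odds / (1 + Posterior odds)
       = 8.48 / (1 + 8.48)
       = 8.48 / 9.48
       = 0.8945

The evidence increased P(H₁) from 0.7297 to 0.8945.


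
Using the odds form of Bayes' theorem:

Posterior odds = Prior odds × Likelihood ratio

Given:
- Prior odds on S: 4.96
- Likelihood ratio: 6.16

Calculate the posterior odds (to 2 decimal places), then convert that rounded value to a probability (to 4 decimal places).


Step 1: Calculate posterior odds
Posterior odds = Prior odds × LR
               = 4.96 × 6.16
               = 30.55

Step 2: Convert to probability
P(S|E) = Posterior odds / (1 + Posterior odds)
       = 30.55 / (1 + 30.55)
       = 30.55 / 31.55
       = 0.9683

The evidence increased P(S) from 0.8322 to 0.9683.


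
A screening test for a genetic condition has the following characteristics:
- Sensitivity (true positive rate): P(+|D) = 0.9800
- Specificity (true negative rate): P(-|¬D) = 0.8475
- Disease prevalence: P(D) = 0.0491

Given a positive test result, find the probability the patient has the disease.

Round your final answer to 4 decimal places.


Let D = has disease, + = positive test

Given:
- P(D) = 0.0491 (prevalence)
- P(+|D) = 0.9800 (sensitivity)
- P(-|¬D) = 0.8475 (specificity)
- P(+|¬D) = 0.1525 (false positive rate = 1 - specificity)

Step 1: Find P(+)
P(+) = P(+|D)P(D) + P(+|¬D)P(¬D)
     = 0.9800 × 0.0491 + 0.1525 × 0.9509
     = 0.04811800 + 0.14501225
     = 0.19313025

Step 2: Apply Bayes' theorem for P(D|+)
P(D|+) = P(+|D)P(D) / P(+)
       = 0.04811800 / 0.19313025
       = 0.2491


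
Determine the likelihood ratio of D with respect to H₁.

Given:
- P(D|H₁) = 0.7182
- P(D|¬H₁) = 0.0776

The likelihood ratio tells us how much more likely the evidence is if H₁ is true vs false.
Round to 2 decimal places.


Likelihood Ratio (LR) = P(D|H₁) / P(D|¬H₁)

LR = 0.7182 / 0.0776
   = 9.26

The evidence is 9.26 times more likely if H₁ is true than if H₁ is false.
Because LR exceeds 1, D is evidence for H₁.


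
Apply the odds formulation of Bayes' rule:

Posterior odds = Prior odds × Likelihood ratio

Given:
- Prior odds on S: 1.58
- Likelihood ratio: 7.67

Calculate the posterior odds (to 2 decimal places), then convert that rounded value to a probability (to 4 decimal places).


Step 1: Calculate posterior odds
Posterior odds = Prior odds × LR
               = 1.58 × 7.67
               = 12.12

Step 2: Convert to probability
P(S|E) = Posterior odds / (1 + Posterior odds)
       = 12.12 / (1 + 12.12)
       = 12.12 / 13.12
       = 0.9238

The evidence increased P(S) from 0.6124 to 0.9238.


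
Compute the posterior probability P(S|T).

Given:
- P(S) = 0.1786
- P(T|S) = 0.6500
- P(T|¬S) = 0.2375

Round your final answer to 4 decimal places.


Bayes' theorem: P(S|T) = P(T|S) × P(S) / P(T)

Step 1: Calculate P(T) using law of total probability
P(T) = P(T|S)P(S) + P(T|¬S)P(¬S)
     = 0.6500 × 0.1786 + 0.2375 × 0.8214
     = 0.11609000 + 0.19508250
     = 0.31117250

Step 2: Apply Bayes' theorem
P(S|T) = P(T|S) × P(S) / P(T)
       = 0.11609000 / 0.31117250
       = 0.3731


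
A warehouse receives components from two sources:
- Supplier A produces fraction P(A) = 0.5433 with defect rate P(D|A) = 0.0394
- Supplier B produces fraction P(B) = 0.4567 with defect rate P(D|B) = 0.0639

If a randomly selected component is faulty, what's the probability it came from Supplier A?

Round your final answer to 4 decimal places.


Let A = from Supplier A, D = faulty

Given:
- P(A) = 0.5433, P(B) = 0.4567
- P(D|A) = 0.0394, P(D|B) = 0.0639

Step 1: Find P(D)
P(D) = P(D|A)P(A) + P(D|B)P(B)
     = 0.0394 × 0.5433 + 0.0639 × 0.4567
     = 0.02140602 + 0.02918313
     = 0.05058915

Step 2: Apply Bayes' theorem
P(A|D) = P(D|A)P(A) / P(D)
       = 0.02140602 / 0.05058915
       = 0.4231


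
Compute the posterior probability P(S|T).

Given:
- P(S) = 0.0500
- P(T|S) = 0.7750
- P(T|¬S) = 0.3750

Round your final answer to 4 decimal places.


Bayes' theorem: P(S|T) = P(T|S) × P(S) / P(T)

Step 1: Calculate P(T) using law of total probability
P(T) = P(T|S)P(S) + P(T|¬S)P(¬S)
     = 0.7750 × 0.0500 + 0.3750 × 0.9500
     = 0.03875000 + 0.35625000
     = 0.39500000

Step 2: Apply Bayes' theorem
P(S|T) = P(T|S) × P(S) / P(T)
       = 0.03875000 / 0.39500000
       = 0.0981


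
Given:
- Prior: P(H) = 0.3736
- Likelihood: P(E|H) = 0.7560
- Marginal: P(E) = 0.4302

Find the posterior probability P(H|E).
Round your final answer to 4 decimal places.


Using Bayes' theorem:

P(H|E) = P(E|H) × P(H) / P(E)
       = 0.7560 × 0.3736 / 0.4302
       = 0.28244160 / 0.4302
       = 0.6565

The evidence strengthens our belief in H.
Prior: 0.3736 → Posterior: 0.6565


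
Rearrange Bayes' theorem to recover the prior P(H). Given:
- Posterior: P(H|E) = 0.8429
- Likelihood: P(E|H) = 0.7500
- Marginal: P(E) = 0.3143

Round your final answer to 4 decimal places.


From Bayes' theorem: P(H|E) = P(E|H) × P(H) / P(E)

Rearranging for P(H):
P(H) = P(H|E) × P(E) / P(E|H)
     = 0.8429 × 0.3143 / 0.7500
     = 0.26492347 / 0.7500
     = 0.3532


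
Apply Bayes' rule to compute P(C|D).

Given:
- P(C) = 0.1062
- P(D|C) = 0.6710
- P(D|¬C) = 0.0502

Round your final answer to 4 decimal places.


Bayes' theorem: P(C|D) = P(D|C) × P(C) / P(D)

Step 1: Calculate P(D) using law of total probability
P(D) = P(D|C)P(C) + P(D|¬C)P(¬C)
     = 0.6710 × 0.1062 + 0.0502 × 0.8938
     = 0.07126020 + 0.04486876
     = 0.11612896

Step 2: Apply Bayes' theorem
P(C|D) = P(D|C) × P(C) / P(D)
       = 0.07126020 / 0.11612896
       = 0.6136


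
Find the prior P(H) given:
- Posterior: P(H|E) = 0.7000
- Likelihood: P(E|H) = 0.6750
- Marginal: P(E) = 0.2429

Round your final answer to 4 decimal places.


From Bayes' theorem: P(H|E) = P(E|H) × P(H) / P(E)

Rearranging for P(H):
P(H) = P(H|E) × P(E) / P(E|H)
     = 0.7000 × 0.2429 / 0.6750
     = 0.17003000 / 0.6750
     = 0.2519


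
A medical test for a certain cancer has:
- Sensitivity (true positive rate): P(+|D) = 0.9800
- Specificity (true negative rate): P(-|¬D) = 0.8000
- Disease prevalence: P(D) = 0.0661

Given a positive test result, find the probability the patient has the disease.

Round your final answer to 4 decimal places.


Let D = has disease, + = positive test

Given:
- P(D) = 0.0661 (prevalence)
- P(+|D) = 0.9800 (sensitivity)
- P(-|¬D) = 0.8000 (specificity)
- P(+|¬D) = 0.2000 (false positive rate = 1 - specificity)

Step 1: Find P(+)
P(+) = P(+|D)P(D) + P(+|¬D)P(¬D)
     = 0.9800 × 0.0661 + 0.2000 × 0.9339
     = 0.06477800 + 0.18678000
     = 0.25155800

Step 2: Apply Bayes' theorem for P(D|+)
P(D|+) = P(+|D)P(D) / P(+)
       = 0.06477800 / 0.25155800
       = 0.2575


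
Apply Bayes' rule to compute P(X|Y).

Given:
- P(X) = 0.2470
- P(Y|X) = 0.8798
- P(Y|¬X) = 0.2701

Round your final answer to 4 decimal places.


Bayes' theorem: P(X|Y) = P(Y|X) × P(X) / P(Y)

Step 1: Calculate P(Y) using law of total probability
P(Y) = P(Y|X)P(X) + P(Y|¬X)P(¬X)
     = 0.8798 × 0.2470 + 0.2701 × 0.7530
     = 0.21731060 + 0.20338530
     = 0.42069590

Step 2: Apply Bayes' theorem
P(X|Y) = P(Y|X) × P(X) / P(Y)
       = 0.21731060 / 0.42069590
       = 0.5166


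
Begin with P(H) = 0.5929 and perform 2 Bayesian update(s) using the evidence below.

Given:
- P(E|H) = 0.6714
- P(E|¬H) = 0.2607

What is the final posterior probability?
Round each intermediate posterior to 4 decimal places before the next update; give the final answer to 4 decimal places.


Sequential Bayesian updating:

Initial prior: P(H) = 0.5929

Update 1:
  P(E) = 0.6714 × 0.5929 + 0.2607 × 0.4071 = 0.39807306 + 0.10613097 = 0.50420403
  P(H|E) = 0.39807306 / 0.50420403 = 0.7895

Update 2:
  P(E) = 0.6714 × 0.7895 + 0.2607 × 0.2105 = 0.53007030 + 0.05487735 = 0.58494765
  P(H|E) = 0.53007030 / 0.58494765 = 0.9062

Final posterior: 0.9062


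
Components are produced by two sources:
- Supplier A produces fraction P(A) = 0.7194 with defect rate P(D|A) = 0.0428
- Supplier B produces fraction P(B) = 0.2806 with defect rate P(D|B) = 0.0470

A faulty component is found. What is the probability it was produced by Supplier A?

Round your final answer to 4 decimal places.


Let A = from Supplier A, D = faulty

Given:
- P(A) = 0.7194, P(B) = 0.2806
- P(D|A) = 0.0428, P(D|B) = 0.0470

Step 1: Find P(D)
P(D) = P(D|A)P(A) + P(D|B)P(B)
     = 0.0428 × 0.7194 + 0.0470 × 0.2806
     = 0.03079032 + 0.01318820
     = 0.04397852

Step 2: Apply Bayes' theorem
P(A|D) = P(D|A)P(A) / P(D)
       = 0.03079032 / 0.04397852
       = 0.7001


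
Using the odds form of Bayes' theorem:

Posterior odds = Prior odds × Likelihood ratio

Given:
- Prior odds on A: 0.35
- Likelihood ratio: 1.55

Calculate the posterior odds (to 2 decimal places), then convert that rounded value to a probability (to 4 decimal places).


Step 1: Calculate posterior odds
Posterior odds = Prior odds × LR
               = 0.35 × 1.55
               = 0.54

Step 2: Convert to probability
P(A|E) = Posterior odds / (1 + Posterior odds)
       = 0.54 / (1 + 0.54)
       = 0.54 / 1.54
       = 0.3506

The evidence increased P(A) from 0.2593 to 0.3506.


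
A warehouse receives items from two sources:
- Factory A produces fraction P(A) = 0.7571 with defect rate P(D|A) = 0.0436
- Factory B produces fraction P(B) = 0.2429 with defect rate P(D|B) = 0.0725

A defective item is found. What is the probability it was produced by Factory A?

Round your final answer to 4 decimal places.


Let A = from Factory A, D = defective

Given:
- P(A) = 0.7571, P(B) = 0.2429
- P(D|A) = 0.0436, P(D|B) = 0.0725

Step 1: Find P(D)
P(D) = P(D|A)P(A) + P(D|B)P(B)
     = 0.0436 × 0.7571 + 0.0725 × 0.2429
     = 0.03300956 + 0.01761025
     = 0.05061981

Step 2: Apply Bayes' theorem
P(A|D) = P(D|A)P(A) / P(D)
       = 0.03300956 / 0.05061981
       = 0.6521
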